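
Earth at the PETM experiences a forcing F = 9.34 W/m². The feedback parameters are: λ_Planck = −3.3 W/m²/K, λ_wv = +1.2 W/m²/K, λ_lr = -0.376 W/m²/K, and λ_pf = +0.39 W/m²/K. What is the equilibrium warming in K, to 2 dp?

4.48 K

Net feedback parameter λ = (−3.3) + (+1.2) + (-0.376) + (+0.39) = -2.086 W/m²/K.
ΔT = −F/λ = −9.34/(-2.086) = 4.48 K.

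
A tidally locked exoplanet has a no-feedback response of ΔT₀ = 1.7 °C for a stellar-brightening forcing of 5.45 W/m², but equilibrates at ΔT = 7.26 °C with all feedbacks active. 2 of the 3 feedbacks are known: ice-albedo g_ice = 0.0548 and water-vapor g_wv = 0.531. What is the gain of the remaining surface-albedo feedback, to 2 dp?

Amplification A = ΔT/ΔT₀ = 7.26/1.7 = 4.271.
Total gain g = 1 − 1/A = 1 − 1/4.271 = 0.7659.
Known gains sum to 0.0548 + 0.531 = 0.5858.
g_alb = 0.7659 − 0.5858 = 0.18.

0.18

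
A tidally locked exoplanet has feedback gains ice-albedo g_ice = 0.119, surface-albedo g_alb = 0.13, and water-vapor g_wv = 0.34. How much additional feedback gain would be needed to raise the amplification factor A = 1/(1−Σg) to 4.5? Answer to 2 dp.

Current total gain = 0.589.
Target gain for A = 4.5: g* = 1 − 1/4.5 = 0.7778.
Additional gain needed = 0.7778 − 0.589 = 0.19.

0.19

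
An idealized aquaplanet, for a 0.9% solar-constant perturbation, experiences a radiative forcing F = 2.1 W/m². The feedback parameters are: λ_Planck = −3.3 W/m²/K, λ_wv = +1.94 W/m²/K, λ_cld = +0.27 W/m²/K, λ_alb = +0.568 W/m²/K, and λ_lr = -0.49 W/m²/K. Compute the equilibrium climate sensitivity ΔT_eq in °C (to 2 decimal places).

2.08 °C

Net feedback parameter λ = (−3.3) + (+1.94) + (+0.27) + (+0.568) + (-0.49) = -1.012 W/m²/K.
ΔT = −F/λ = −2.1/(-1.012) = 2.08 °C.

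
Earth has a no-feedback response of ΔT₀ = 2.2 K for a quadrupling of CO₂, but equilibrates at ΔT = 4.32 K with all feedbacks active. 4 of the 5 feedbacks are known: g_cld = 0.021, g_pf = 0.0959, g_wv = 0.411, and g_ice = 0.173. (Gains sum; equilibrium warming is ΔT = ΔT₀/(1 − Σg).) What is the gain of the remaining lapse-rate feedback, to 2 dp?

Amplification A = ΔT/ΔT₀ = 4.32/2.2 = 1.964.
Total gain g = 1 − 1/A = 1 − 1/1.964 = 0.4908.
Known gains sum to 0.021 + 0.0959 + 0.411 + 0.173 = 0.7009.
g_lr = 0.4908 − 0.7009 = -0.21.

-0.21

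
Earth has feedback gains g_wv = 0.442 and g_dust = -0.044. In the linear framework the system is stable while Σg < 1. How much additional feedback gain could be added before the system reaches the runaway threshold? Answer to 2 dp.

Current total gain = 0.442 − 0.044 = 0.398.
Margin to runaway = 1 − 0.398 = 0.60.

0.60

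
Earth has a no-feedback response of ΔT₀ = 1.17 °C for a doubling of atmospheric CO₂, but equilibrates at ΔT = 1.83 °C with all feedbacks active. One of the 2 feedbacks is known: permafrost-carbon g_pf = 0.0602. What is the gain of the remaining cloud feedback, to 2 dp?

Amplification A = ΔT/ΔT₀ = 1.83/1.17 = 1.564.
Total gain g = 1 − 1/A = 1 − 1/1.564 = 0.3606.
The known gain is 0.0602.
g_cld = 0.3606 − 0.0602 = 0.30.

0.30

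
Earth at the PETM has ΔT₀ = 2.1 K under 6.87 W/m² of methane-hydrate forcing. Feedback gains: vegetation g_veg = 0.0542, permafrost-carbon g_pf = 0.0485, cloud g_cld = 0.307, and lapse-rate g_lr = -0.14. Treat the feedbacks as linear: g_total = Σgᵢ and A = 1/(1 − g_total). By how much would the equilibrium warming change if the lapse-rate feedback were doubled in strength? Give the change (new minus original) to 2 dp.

-0.46 K

Original: g = 0.2697, ΔT = 2.1/(1−0.2697) = 2.8755 K.
With doubled lapse-rate: g' = 0.1297, ΔT' = 2.1/(1−0.1297) = 2.4130 K.
Change = 2.4130 − 2.8755 = -0.46 K.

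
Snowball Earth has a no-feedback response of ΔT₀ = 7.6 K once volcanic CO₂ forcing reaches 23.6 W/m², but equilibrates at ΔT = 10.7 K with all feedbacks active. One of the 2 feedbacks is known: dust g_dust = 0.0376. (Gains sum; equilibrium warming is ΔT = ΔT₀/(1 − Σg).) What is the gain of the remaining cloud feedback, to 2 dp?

0.25

Amplification A = ΔT/ΔT₀ = 10.7/7.6 = 1.408.
Total gain g = 1 − 1/A = 1 − 1/1.408 = 0.2898.
The known gain is 0.0376.
g_cld = 0.2898 − 0.0376 = 0.25.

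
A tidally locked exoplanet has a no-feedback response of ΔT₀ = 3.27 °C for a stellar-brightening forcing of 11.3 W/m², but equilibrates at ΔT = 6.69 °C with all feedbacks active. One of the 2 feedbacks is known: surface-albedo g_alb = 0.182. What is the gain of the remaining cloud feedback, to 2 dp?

0.33

Amplification A = ΔT/ΔT₀ = 6.69/3.27 = 2.046.
Total gain g = 1 − 1/A = 1 − 1/2.046 = 0.5112.
The known gain is 0.182.
g_cld = 0.5112 − 0.182 = 0.33.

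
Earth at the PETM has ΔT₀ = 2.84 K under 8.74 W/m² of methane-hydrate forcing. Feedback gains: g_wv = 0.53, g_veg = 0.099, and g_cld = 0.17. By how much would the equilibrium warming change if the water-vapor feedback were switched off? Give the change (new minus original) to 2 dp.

-10.24 K

Original: g = 0.799, ΔT = 2.84/(1−0.799) = 14.1294 K.
Without water-vapor: g' = 0.269, ΔT' = 2.84/(1−0.269) = 3.8851 K.
Change = 3.8851 − 14.1294 = -10.24 K.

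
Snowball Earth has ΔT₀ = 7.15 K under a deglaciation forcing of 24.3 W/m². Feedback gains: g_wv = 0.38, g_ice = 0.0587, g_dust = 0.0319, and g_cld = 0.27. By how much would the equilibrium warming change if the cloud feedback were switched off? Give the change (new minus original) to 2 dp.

-14.06 K

Original: g = 0.7406, ΔT = 7.15/(1−0.7406) = 27.5636 K.
Without cloud: g' = 0.4706, ΔT' = 7.15/(1−0.4706) = 13.5059 K.
Change = 13.5059 − 27.5636 = -14.06 K.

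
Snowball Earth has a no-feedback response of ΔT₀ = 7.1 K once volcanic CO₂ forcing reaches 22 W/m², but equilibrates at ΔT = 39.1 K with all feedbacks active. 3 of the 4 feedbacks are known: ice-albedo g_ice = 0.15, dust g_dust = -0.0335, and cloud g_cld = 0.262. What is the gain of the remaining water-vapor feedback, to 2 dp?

Amplification A = ΔT/ΔT₀ = 39.1/7.1 = 5.507.
Total gain g = 1 − 1/A = 1 − 1/5.507 = 0.8184.
Known gains sum to 0.15 − 0.0335 + 0.262 = 0.3785.
g_wv = 0.8184 − 0.3785 = 0.44.

0.44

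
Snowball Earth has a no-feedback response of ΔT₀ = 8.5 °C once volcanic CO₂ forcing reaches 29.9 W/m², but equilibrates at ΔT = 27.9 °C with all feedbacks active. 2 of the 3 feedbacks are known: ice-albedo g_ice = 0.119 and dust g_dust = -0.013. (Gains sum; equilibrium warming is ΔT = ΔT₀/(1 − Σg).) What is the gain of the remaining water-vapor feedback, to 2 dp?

Amplification A = ΔT/ΔT₀ = 27.9/8.5 = 3.282.
Total gain g = 1 − 1/A = 1 − 1/3.282 = 0.6953.
Known gains sum to 0.119 − 0.013 = 0.106.
g_wv = 0.6953 − 0.106 = 0.59.

0.59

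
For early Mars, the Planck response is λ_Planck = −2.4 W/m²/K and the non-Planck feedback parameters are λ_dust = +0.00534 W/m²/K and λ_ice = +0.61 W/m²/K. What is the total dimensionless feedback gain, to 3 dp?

Convert to gains: g_dust = 0.00534/2.4 = 0.002225; g_ice = 0.61/2.4 = 0.2542.
Total gain g = 0.256425.

0.256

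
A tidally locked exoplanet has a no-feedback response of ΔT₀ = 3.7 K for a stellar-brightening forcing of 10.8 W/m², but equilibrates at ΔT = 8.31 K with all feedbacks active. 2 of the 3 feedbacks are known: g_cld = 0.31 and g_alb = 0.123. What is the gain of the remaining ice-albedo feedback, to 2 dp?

Amplification A = ΔT/ΔT₀ = 8.31/3.7 = 2.246.
Total gain g = 1 − 1/A = 1 − 1/2.246 = 0.5548.
Known gains sum to 0.31 + 0.123 = 0.433.
g_ice = 0.5548 − 0.433 = 0.12.

0.12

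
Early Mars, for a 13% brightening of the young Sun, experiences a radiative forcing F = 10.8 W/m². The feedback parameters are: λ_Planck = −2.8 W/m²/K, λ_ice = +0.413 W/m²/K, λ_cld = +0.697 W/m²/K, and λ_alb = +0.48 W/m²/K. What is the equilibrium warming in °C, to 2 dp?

Net feedback parameter λ = (−2.8) + (+0.413) + (+0.697) + (+0.48) = -1.21 W/m²/K.
ΔT = −F/λ = −10.8/(-1.21) = 8.93 °C.

8.93 °C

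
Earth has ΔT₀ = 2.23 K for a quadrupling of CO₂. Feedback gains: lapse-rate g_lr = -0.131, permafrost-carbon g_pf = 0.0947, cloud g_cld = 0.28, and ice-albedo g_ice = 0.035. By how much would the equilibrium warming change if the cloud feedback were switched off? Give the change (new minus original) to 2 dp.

-0.86 K

Original: g = 0.2787, ΔT = 2.23/(1−0.2787) = 3.0916 K.
Without cloud: g' = -0.0013, ΔT' = 2.23/(1+0.0013) = 2.2271 K.
Change = 2.2271 − 3.0916 = -0.86 K.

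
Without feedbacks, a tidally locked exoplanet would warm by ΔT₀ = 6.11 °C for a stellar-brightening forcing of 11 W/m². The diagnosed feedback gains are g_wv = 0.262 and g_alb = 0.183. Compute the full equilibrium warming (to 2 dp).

Total gain g = 0.262 + 0.183 = 0.445.
Amplification A = 1/(1 − 0.445) = 1.802.
ΔT = 6.11 × 1.802 = 11.01 °C.

11.01 °C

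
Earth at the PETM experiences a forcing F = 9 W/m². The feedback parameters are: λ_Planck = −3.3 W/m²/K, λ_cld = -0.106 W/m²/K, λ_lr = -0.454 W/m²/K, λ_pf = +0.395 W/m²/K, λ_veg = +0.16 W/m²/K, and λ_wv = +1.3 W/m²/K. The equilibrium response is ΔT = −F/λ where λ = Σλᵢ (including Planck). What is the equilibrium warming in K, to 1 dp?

Net feedback parameter λ = (−3.3) + (-0.106) + (-0.454) + (+0.395) + (+0.16) + (+1.3) = -2.005 W/m²/K.
ΔT = −F/λ = −9/(-2.005) = 4.5 K.

4.5 K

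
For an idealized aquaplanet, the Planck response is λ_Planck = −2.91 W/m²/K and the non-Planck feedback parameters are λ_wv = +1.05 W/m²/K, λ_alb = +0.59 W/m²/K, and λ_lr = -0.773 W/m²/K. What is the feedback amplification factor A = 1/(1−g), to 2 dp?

1.42

Convert to gains: g_wv = 1.05/2.91 = 0.3608; g_alb = 0.59/2.91 = 0.2027; g_lr = -0.773/2.91 = -0.2656.
Total gain g = 0.2979.
A = 1/(1 − 0.2979) = 1.42.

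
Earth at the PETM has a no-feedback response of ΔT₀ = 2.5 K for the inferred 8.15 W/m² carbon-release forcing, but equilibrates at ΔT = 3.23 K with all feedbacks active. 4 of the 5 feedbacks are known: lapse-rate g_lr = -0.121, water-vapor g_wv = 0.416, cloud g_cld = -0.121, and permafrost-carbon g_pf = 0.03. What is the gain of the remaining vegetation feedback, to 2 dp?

0.02

Amplification A = ΔT/ΔT₀ = 3.23/2.5 = 1.292.
Total gain g = 1 − 1/A = 1 − 1/1.292 = 0.226.
Known gains sum to -0.121 + 0.416 − 0.121 + 0.03 = 0.204.
g_veg = 0.226 − 0.204 = 0.02.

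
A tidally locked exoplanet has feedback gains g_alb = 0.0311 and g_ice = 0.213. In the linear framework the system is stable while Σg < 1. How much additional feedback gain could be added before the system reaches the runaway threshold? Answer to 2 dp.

Current total gain = 0.0311 + 0.213 = 0.2441.
Margin to runaway = 1 − 0.2441 = 0.76.

0.76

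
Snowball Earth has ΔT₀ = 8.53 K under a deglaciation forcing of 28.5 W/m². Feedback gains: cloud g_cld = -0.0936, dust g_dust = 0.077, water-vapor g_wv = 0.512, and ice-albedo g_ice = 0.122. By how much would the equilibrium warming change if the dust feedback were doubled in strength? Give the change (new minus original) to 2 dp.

Original: g = 0.6174, ΔT = 8.53/(1−0.6174) = 22.2948 K.
With doubled dust: g' = 0.6944, ΔT' = 8.53/(1−0.6944) = 27.9123 K.
Change = 27.9123 − 22.2948 = 5.62 K.

5.62 K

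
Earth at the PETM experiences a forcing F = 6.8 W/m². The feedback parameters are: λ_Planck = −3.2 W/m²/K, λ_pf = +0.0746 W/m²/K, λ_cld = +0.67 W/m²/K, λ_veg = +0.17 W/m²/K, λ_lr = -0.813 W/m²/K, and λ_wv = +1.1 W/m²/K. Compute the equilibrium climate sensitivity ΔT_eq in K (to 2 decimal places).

3.40 K

Net feedback parameter λ = (−3.2) + (+0.0746) + (+0.67) + (+0.17) + (-0.813) + (+1.1) = -1.9984 W/m²/K.
ΔT = −F/λ = −6.8/(-1.9984) = 3.40 K.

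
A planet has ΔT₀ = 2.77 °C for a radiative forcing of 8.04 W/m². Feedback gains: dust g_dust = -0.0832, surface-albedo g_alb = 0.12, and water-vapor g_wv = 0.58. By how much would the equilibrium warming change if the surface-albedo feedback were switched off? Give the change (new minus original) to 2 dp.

Original: g = 0.6168, ΔT = 2.77/(1−0.6168) = 7.2286 °C.
Without surface-albedo: g' = 0.4968, ΔT' = 2.77/(1−0.4968) = 5.5048 °C.
Change = 5.5048 − 7.2286 = -1.72 °C.

-1.72 °C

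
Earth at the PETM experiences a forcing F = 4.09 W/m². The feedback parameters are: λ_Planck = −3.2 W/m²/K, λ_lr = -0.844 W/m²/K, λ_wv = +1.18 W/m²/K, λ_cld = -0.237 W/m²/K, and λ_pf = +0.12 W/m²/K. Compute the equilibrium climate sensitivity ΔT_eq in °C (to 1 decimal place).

1.4 °C

Net feedback parameter λ = (−3.2) + (-0.844) + (+1.18) + (-0.237) + (+0.12) = -2.981 W/m²/K.
ΔT = −F/λ = −4.09/(-2.981) = 1.4 °C.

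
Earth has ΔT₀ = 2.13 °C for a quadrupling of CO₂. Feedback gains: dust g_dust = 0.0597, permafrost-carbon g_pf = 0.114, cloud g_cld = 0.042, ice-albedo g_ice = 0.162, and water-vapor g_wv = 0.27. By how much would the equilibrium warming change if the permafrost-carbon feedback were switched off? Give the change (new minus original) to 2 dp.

-1.48 °C

Original: g = 0.6477, ΔT = 2.13/(1−0.6477) = 6.0460 °C.
Without permafrost-carbon: g' = 0.5337, ΔT' = 2.13/(1−0.5337) = 4.5679 °C.
Change = 4.5679 − 6.0460 = -1.48 °C.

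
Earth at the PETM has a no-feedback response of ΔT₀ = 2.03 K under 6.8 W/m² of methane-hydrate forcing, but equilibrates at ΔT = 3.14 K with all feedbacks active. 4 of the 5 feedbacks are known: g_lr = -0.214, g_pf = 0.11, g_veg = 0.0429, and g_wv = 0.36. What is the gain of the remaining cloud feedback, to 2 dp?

0.05

Amplification A = ΔT/ΔT₀ = 3.14/2.03 = 1.547.
Total gain g = 1 − 1/A = 1 − 1/1.547 = 0.3536.
Known gains sum to -0.214 + 0.11 + 0.0429 + 0.36 = 0.2989.
g_cld = 0.3536 − 0.2989 = 0.05.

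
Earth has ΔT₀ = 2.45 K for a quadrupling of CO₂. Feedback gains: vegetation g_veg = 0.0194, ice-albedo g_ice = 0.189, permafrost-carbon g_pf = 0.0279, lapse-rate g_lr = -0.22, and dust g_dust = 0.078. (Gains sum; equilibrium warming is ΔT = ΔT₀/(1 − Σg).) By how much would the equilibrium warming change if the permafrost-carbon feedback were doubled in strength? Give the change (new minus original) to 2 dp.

Original: g = 0.0943, ΔT = 2.45/(1−0.0943) = 2.7051 K.
With doubled permafrost-carbon: g' = 0.1222, ΔT' = 2.45/(1−0.1222) = 2.7911 K.
Change = 2.7911 − 2.7051 = 0.09 K.

0.09 K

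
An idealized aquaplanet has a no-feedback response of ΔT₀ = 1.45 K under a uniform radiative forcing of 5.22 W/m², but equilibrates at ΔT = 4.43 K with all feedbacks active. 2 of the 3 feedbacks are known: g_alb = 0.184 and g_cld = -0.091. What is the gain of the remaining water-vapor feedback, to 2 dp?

Amplification A = ΔT/ΔT₀ = 4.43/1.45 = 3.055.
Total gain g = 1 − 1/A = 1 − 1/3.055 = 0.6727.
Known gains sum to 0.184 − 0.091 = 0.093.
g_wv = 0.6727 − 0.093 = 0.58.

0.58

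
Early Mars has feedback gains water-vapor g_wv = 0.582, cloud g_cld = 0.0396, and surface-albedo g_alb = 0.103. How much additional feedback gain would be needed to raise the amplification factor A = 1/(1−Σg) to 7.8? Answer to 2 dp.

0.15

Current total gain = 0.7246.
Target gain for A = 7.8: g* = 1 − 1/7.8 = 0.8718.
Additional gain needed = 0.8718 − 0.7246 = 0.15.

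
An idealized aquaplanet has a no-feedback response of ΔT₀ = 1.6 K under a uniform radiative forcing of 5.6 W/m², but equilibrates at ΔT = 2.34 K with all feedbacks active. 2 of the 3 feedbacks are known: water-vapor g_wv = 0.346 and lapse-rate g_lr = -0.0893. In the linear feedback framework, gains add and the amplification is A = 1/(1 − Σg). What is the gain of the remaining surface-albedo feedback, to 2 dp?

0.06

Amplification A = ΔT/ΔT₀ = 2.34/1.6 = 1.462.
Total gain g = 1 − 1/A = 1 − 1/1.462 = 0.316.
Known gains sum to 0.346 − 0.0893 = 0.2567.
g_alb = 0.316 − 0.2567 = 0.06.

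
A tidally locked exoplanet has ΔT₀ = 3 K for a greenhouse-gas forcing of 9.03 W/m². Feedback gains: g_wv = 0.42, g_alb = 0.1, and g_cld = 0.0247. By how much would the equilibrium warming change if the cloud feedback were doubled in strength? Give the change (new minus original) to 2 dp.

0.38 K

Original: g = 0.5447, ΔT = 3/(1−0.5447) = 6.5891 K.
With doubled cloud: g' = 0.5694, ΔT' = 3/(1−0.5694) = 6.9670 K.
Change = 6.9670 − 6.5891 = 0.38 K.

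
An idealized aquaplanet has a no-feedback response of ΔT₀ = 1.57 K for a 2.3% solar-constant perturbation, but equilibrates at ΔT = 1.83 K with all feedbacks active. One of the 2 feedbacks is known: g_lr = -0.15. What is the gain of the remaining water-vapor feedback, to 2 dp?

0.29

Amplification A = ΔT/ΔT₀ = 1.83/1.57 = 1.166.
Total gain g = 1 − 1/A = 1 − 1/1.166 = 0.1424.
The known gain is -0.15.
g_wv = 0.1424 + 0.15 = 0.29.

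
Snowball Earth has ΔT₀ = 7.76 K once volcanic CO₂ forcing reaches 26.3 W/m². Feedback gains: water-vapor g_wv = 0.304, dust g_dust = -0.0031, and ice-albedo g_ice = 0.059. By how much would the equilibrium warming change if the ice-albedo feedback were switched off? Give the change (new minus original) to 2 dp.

Original: g = 0.3599, ΔT = 7.76/(1−0.3599) = 12.1231 K.
Without ice-albedo: g' = 0.3009, ΔT' = 7.76/(1−0.3009) = 11.1000 K.
Change = 11.1000 − 12.1231 = -1.02 K.

-1.02 K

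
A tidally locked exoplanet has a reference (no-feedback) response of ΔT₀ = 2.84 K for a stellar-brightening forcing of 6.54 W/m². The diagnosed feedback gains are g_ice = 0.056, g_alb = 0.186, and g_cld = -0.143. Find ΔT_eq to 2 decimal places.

3.15 K

Total gain g = 0.056 + 0.186 − 0.143 = 0.099.
Amplification A = 1/(1 − 0.099) = 1.11.
ΔT = 2.84 × 1.11 = 3.15 K.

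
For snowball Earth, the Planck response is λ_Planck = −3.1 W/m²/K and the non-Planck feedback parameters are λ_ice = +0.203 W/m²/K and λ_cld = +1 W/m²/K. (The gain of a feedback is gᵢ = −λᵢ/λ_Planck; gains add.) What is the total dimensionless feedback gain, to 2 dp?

Convert to gains: g_ice = 0.203/3.1 = 0.06548; g_cld = 1/3.1 = 0.3226.
Total gain g = 0.38808.

0.39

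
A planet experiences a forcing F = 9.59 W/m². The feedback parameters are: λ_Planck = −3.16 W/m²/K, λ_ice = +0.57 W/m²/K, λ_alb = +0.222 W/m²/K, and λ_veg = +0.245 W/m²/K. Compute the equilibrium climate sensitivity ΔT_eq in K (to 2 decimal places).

Net feedback parameter λ = (−3.16) + (+0.57) + (+0.222) + (+0.245) = -2.123 W/m²/K.
ΔT = −F/λ = −9.59/(-2.123) = 4.52 K.

4.52 K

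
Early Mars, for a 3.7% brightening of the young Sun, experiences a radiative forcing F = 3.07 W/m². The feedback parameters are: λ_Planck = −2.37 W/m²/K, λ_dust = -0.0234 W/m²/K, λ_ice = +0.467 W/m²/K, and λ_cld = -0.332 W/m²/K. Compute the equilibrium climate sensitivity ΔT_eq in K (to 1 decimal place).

1.4 K

Net feedback parameter λ = (−2.37) + (-0.0234) + (+0.467) + (-0.332) = -2.2584 W/m²/K.
ΔT = −F/λ = −3.07/(-2.2584) = 1.4 K.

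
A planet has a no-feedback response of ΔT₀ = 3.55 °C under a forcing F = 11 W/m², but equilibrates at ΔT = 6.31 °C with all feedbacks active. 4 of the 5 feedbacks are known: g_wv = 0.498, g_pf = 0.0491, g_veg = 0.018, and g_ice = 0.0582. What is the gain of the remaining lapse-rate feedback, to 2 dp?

Amplification A = ΔT/ΔT₀ = 6.31/3.55 = 1.777.
Total gain g = 1 − 1/A = 1 − 1/1.777 = 0.4373.
Known gains sum to 0.498 + 0.0491 + 0.018 + 0.0582 = 0.6233.
g_lr = 0.4373 − 0.6233 = -0.19.

-0.19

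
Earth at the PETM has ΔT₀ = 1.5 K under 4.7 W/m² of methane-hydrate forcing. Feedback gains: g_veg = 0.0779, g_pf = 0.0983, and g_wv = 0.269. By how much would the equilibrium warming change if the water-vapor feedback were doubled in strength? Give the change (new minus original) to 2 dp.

2.54 K

Original: g = 0.4452, ΔT = 1.5/(1−0.4452) = 2.7037 K.
With doubled water-vapor: g' = 0.7142, ΔT' = 1.5/(1−0.7142) = 5.2484 K.
Change = 5.2484 − 2.7037 = 2.54 K.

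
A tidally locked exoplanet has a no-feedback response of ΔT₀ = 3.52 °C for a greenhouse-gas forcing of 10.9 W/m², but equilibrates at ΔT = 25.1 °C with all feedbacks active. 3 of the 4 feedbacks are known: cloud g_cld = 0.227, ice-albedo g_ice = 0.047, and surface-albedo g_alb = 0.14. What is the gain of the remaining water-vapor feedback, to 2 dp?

Amplification A = ΔT/ΔT₀ = 25.1/3.52 = 7.131.
Total gain g = 1 − 1/A = 1 − 1/7.131 = 0.8598.
Known gains sum to 0.227 + 0.047 + 0.14 = 0.414.
g_wv = 0.8598 − 0.414 = 0.45.

0.45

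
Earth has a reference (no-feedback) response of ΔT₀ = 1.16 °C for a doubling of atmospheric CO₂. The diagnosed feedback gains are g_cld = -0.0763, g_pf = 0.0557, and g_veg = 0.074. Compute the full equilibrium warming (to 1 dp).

1.2 °C

Total gain g = -0.0763 + 0.0557 + 0.074 = 0.0534.
Amplification A = 1/(1 − 0.0534) = 1.056.
ΔT = 1.16 × 1.056 = 1.2 °C.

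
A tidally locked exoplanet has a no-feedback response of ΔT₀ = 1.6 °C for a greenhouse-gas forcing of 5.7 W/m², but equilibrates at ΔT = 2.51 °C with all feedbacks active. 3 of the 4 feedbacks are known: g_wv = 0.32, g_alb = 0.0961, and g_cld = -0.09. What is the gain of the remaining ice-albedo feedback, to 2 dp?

0.04

Amplification A = ΔT/ΔT₀ = 2.51/1.6 = 1.569.
Total gain g = 1 − 1/A = 1 − 1/1.569 = 0.3627.
Known gains sum to 0.32 + 0.0961 − 0.09 = 0.3261.
g_ice = 0.3627 − 0.3261 = 0.04.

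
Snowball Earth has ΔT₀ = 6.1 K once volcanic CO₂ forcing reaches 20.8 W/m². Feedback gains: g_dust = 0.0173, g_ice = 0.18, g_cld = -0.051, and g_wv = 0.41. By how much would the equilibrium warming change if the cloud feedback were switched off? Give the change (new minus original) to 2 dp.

1.79 K

Original: g = 0.5563, ΔT = 6.1/(1−0.5563) = 13.7480 K.
Without cloud: g' = 0.6073, ΔT' = 6.1/(1−0.6073) = 15.5335 K.
Change = 15.5335 − 13.7480 = 1.79 K.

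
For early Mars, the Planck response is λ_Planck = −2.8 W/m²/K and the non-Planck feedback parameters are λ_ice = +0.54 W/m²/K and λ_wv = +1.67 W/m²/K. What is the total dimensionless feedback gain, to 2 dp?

0.79

Convert to gains: g_ice = 0.54/2.8 = 0.1929; g_wv = 1.67/2.8 = 0.5964.
Total gain g = 0.7893.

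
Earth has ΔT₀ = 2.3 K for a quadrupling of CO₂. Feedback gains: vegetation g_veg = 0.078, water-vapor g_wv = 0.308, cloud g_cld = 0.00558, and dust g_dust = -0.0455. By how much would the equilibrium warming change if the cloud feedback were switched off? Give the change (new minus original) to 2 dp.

-0.03 K

Original: g = 0.34608, ΔT = 2.3/(1−0.34608) = 3.5172 K.
Without cloud: g' = 0.3405, ΔT' = 2.3/(1−0.3405) = 3.4875 K.
Change = 3.4875 − 3.5172 = -0.03 K.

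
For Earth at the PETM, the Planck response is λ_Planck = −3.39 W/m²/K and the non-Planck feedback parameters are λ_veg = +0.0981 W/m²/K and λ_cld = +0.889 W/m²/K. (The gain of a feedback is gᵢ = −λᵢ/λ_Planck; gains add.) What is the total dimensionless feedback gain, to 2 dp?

Convert to gains: g_veg = 0.0981/3.39 = 0.02894; g_cld = 0.889/3.39 = 0.2622.
Total gain g = 0.29114.

0.29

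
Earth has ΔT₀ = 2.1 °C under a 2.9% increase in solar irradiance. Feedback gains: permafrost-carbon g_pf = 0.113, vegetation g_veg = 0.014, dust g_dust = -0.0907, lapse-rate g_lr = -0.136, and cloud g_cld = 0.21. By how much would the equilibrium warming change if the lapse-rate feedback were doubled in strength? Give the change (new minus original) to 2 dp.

-0.31 °C

Original: g = 0.1103, ΔT = 2.1/(1−0.1103) = 2.3603 °C.
With doubled lapse-rate: g' = -0.0257, ΔT' = 2.1/(1+0.0257) = 2.0474 °C.
Change = 2.0474 − 2.3603 = -0.31 °C.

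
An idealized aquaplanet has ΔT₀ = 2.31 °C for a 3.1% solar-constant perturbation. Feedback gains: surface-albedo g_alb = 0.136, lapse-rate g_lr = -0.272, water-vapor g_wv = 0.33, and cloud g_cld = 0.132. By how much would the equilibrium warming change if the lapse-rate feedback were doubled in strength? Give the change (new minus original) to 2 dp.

-0.99 °C

Original: g = 0.326, ΔT = 2.31/(1−0.326) = 3.4273 °C.
With doubled lapse-rate: g' = 0.054, ΔT' = 2.31/(1−0.054) = 2.4419 °C.
Change = 2.4419 − 3.4273 = -0.99 °C.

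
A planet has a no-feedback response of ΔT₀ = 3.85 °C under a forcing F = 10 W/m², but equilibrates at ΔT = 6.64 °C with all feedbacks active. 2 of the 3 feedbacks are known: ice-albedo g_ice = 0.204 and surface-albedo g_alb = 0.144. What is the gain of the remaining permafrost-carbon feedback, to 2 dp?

0.07

Amplification A = ΔT/ΔT₀ = 6.64/3.85 = 1.725.
Total gain g = 1 − 1/A = 1 − 1/1.725 = 0.4203.
Known gains sum to 0.204 + 0.144 = 0.348.
g_pf = 0.4203 − 0.348 = 0.07.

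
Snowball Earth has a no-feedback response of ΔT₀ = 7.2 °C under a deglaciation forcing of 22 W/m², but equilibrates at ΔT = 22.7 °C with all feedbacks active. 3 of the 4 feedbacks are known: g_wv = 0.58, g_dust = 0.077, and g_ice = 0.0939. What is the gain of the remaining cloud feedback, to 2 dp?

-0.07

Amplification A = ΔT/ΔT₀ = 22.7/7.2 = 3.153.
Total gain g = 1 − 1/A = 1 − 1/3.153 = 0.6828.
Known gains sum to 0.58 + 0.077 + 0.0939 = 0.7509.
g_cld = 0.6828 − 0.7509 = -0.07.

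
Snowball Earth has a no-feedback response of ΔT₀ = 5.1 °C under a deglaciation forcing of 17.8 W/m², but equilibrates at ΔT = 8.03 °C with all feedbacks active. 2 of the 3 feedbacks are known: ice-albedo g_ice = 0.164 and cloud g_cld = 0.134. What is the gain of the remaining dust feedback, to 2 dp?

0.07

Amplification A = ΔT/ΔT₀ = 8.03/5.1 = 1.575.
Total gain g = 1 − 1/A = 1 − 1/1.575 = 0.3651.
Known gains sum to 0.164 + 0.134 = 0.298.
g_dust = 0.3651 − 0.298 = 0.07.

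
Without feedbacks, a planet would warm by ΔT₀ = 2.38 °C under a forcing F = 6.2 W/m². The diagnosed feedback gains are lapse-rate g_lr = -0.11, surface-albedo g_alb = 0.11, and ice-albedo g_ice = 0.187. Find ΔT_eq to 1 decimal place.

2.9 °C

Total gain g = -0.11 + 0.11 + 0.187 = 0.187.
Amplification A = 1/(1 − 0.187) = 1.23.
ΔT = 2.38 × 1.23 = 2.9 °C.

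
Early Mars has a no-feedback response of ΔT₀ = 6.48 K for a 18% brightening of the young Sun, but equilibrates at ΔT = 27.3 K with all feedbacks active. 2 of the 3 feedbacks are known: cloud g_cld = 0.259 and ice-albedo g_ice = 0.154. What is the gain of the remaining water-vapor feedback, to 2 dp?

0.35

Amplification A = ΔT/ΔT₀ = 27.3/6.48 = 4.213.
Total gain g = 1 − 1/A = 1 − 1/4.213 = 0.7626.
Known gains sum to 0.259 + 0.154 = 0.413.
g_wv = 0.7626 − 0.413 = 0.35.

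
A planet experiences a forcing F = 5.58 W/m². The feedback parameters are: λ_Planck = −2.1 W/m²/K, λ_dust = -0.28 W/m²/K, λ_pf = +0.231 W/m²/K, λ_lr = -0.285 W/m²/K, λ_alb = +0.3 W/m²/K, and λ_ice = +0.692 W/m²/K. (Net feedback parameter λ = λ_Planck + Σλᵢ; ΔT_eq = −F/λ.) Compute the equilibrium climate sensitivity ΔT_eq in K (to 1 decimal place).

3.9 K

Net feedback parameter λ = (−2.1) + (-0.28) + (+0.231) + (-0.285) + (+0.3) + (+0.692) = -1.442 W/m²/K.
ΔT = −F/λ = −5.58/(-1.442) = 3.9 K.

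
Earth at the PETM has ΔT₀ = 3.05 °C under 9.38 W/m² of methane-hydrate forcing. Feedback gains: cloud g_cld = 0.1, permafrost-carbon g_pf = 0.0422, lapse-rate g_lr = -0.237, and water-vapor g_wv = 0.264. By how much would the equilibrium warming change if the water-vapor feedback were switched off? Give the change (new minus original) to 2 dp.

-0.89 °C

Original: g = 0.1692, ΔT = 3.05/(1−0.1692) = 3.6712 °C.
Without water-vapor: g' = -0.0948, ΔT' = 3.05/(1+0.0948) = 2.7859 °C.
Change = 2.7859 − 3.6712 = -0.89 °C.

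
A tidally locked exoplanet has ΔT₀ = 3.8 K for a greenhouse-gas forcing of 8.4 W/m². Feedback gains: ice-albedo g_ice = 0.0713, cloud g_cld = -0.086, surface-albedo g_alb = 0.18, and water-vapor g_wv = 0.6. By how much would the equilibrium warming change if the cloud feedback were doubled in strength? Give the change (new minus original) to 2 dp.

-4.34 K

Original: g = 0.7653, ΔT = 3.8/(1−0.7653) = 16.1909 K.
With doubled cloud: g' = 0.6793, ΔT' = 3.8/(1−0.6793) = 11.8491 K.
Change = 11.8491 − 16.1909 = -4.34 K.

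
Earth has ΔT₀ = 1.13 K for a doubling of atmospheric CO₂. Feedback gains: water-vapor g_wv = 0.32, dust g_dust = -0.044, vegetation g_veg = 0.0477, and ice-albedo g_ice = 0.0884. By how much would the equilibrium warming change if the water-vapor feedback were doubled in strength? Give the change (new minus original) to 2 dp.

2.30 K

Original: g = 0.4121, ΔT = 1.13/(1−0.4121) = 1.9221 K.
With doubled water-vapor: g' = 0.7321, ΔT' = 1.13/(1−0.7321) = 4.2180 K.
Change = 4.2180 − 1.9221 = 2.30 K.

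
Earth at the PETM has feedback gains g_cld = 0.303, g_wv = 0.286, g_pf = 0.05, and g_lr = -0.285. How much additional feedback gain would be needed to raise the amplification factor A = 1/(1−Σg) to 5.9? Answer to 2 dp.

Current total gain = 0.354.
Target gain for A = 5.9: g* = 1 − 1/5.9 = 0.8305.
Additional gain needed = 0.8305 − 0.354 = 0.48.

0.48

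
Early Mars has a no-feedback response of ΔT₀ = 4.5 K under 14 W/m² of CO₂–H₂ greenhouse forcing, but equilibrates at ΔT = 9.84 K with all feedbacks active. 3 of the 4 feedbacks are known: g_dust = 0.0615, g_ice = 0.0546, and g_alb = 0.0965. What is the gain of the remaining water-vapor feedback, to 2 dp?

0.33

Amplification A = ΔT/ΔT₀ = 9.84/4.5 = 2.187.
Total gain g = 1 − 1/A = 1 − 1/2.187 = 0.5428.
Known gains sum to 0.0615 + 0.0546 + 0.0965 = 0.2126.
g_wv = 0.5428 − 0.2126 = 0.33.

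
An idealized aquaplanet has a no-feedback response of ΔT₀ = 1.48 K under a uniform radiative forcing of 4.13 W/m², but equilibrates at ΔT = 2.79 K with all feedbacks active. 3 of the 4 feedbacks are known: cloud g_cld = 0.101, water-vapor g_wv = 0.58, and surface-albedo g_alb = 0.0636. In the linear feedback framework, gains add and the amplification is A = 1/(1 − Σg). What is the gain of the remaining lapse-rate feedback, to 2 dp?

Amplification A = ΔT/ΔT₀ = 2.79/1.48 = 1.885.
Total gain g = 1 − 1/A = 1 − 1/1.885 = 0.4695.
Known gains sum to 0.101 + 0.58 + 0.0636 = 0.7446.
g_lr = 0.4695 − 0.7446 = -0.28.

-0.28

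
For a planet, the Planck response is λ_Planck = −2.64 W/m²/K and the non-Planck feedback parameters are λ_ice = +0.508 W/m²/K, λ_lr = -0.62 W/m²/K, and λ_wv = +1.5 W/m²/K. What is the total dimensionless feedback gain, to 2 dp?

Convert to gains: g_ice = 0.508/2.64 = 0.1924; g_lr = -0.62/2.64 = -0.2348; g_wv = 1.5/2.64 = 0.5682.
Total gain g = 0.5258.

0.53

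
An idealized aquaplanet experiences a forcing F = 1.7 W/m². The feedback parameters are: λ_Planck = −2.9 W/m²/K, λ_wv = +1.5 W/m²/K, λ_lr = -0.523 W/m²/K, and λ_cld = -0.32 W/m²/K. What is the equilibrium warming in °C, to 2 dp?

Net feedback parameter λ = (−2.9) + (+1.5) + (-0.523) + (-0.32) = -2.243 W/m²/K.
ΔT = −F/λ = −1.7/(-2.243) = 0.76 °C.

0.76 °C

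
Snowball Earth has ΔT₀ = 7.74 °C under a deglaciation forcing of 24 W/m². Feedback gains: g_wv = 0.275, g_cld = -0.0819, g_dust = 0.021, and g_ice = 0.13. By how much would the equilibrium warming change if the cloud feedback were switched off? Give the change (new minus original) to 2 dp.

1.68 °C

Original: g = 0.3441, ΔT = 7.74/(1−0.3441) = 11.8006 °C.
Without cloud: g' = 0.426, ΔT' = 7.74/(1−0.426) = 13.4843 °C.
Change = 13.4843 − 11.8006 = 1.68 °C.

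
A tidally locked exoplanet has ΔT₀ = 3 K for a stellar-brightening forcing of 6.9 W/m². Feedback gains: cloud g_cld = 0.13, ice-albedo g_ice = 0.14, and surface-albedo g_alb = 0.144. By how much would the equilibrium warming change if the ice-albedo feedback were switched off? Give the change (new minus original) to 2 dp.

Original: g = 0.414, ΔT = 3/(1−0.414) = 5.1195 K.
Without ice-albedo: g' = 0.274, ΔT' = 3/(1−0.274) = 4.1322 K.
Change = 4.1322 − 5.1195 = -0.99 K.

-0.99 K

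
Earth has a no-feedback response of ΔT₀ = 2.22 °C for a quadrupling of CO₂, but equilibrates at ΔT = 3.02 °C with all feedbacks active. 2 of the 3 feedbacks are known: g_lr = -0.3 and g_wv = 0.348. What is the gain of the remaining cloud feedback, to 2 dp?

0.22

Amplification A = ΔT/ΔT₀ = 3.02/2.22 = 1.36.
Total gain g = 1 − 1/A = 1 − 1/1.36 = 0.2647.
Known gains sum to -0.3 + 0.348 = 0.048.
g_cld = 0.2647 − 0.048 = 0.22.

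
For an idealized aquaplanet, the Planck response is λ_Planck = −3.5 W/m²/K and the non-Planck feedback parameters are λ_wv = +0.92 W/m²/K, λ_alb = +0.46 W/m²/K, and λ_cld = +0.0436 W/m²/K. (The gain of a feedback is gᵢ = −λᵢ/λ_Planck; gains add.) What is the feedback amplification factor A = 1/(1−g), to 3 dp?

Convert to gains: g_wv = 0.92/3.5 = 0.2629; g_alb = 0.46/3.5 = 0.1314; g_cld = 0.0436/3.5 = 0.01246.
Total gain g = 0.40676.
A = 1/(1 − 0.40676) = 1.686.

1.686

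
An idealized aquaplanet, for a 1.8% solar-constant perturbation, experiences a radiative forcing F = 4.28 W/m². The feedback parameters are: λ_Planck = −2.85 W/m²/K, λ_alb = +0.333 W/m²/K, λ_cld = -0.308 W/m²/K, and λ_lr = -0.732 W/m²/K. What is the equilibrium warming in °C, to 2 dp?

1.20 °C

Net feedback parameter λ = (−2.85) + (+0.333) + (-0.308) + (-0.732) = -3.557 W/m²/K.
ΔT = −F/λ = −4.28/(-3.557) = 1.20 °C.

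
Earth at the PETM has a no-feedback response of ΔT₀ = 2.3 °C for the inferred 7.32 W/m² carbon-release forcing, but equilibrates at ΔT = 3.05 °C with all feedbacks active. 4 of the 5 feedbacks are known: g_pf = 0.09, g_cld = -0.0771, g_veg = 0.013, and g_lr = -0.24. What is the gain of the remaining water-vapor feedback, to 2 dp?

Amplification A = ΔT/ΔT₀ = 3.05/2.3 = 1.326.
Total gain g = 1 − 1/A = 1 − 1/1.326 = 0.2459.
Known gains sum to 0.09 − 0.0771 + 0.013 − 0.24 = -0.2141.
g_wv = 0.2459 + 0.2141 = 0.46.

0.46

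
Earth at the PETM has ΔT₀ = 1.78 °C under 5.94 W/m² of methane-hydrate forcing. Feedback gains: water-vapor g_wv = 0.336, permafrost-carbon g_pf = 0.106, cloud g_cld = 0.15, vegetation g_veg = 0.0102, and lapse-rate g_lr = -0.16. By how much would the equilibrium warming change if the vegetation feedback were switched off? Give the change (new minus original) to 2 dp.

Original: g = 0.4422, ΔT = 1.78/(1−0.4422) = 3.1911 °C.
Without vegetation: g' = 0.432, ΔT' = 1.78/(1−0.432) = 3.1338 °C.
Change = 3.1338 − 3.1911 = -0.06 °C.

-0.06 °C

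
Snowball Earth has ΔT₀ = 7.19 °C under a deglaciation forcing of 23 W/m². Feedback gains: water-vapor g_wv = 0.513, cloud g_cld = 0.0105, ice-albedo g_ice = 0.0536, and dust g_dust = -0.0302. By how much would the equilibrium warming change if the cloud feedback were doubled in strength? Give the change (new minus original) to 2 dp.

0.38 °C

Original: g = 0.5469, ΔT = 7.19/(1−0.5469) = 15.8685 °C.
With doubled cloud: g' = 0.5574, ΔT' = 7.19/(1−0.5574) = 16.2449 °C.
Change = 16.2449 − 15.8685 = 0.38 °C.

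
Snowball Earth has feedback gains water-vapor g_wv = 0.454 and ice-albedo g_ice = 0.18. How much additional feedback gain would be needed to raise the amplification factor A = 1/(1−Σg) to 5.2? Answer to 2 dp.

Current total gain = 0.634.
Target gain for A = 5.2: g* = 1 − 1/5.2 = 0.8077.
Additional gain needed = 0.8077 − 0.634 = 0.17.

0.17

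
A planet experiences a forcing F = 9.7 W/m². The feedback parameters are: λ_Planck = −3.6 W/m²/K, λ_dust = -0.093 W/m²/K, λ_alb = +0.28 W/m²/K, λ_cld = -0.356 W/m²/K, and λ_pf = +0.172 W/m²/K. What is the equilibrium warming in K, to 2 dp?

Net feedback parameter λ = (−3.6) + (-0.093) + (+0.28) + (-0.356) + (+0.172) = -3.597 W/m²/K.
ΔT = −F/λ = −9.7/(-3.597) = 2.70 K.

2.70 K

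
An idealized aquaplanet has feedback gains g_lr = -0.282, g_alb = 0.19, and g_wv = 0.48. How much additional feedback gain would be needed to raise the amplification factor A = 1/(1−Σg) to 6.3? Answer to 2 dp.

Current total gain = 0.388.
Target gain for A = 6.3: g* = 1 − 1/6.3 = 0.8413.
Additional gain needed = 0.8413 − 0.388 = 0.45.

0.45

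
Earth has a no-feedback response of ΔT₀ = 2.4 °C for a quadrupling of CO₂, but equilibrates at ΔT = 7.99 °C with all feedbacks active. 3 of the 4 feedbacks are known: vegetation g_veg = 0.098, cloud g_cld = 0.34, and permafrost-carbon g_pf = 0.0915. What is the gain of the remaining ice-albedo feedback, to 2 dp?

Amplification A = ΔT/ΔT₀ = 7.99/2.4 = 3.329.
Total gain g = 1 − 1/A = 1 − 1/3.329 = 0.6996.
Known gains sum to 0.098 + 0.34 + 0.0915 = 0.5295.
g_ice = 0.6996 − 0.5295 = 0.17.

0.17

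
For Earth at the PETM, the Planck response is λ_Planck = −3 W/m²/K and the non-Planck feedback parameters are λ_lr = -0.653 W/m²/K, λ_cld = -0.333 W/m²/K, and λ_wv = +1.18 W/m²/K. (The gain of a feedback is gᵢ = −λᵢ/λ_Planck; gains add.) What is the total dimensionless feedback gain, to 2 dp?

Convert to gains: g_lr = -0.653/3 = -0.2177; g_cld = -0.333/3 = -0.111; g_wv = 1.18/3 = 0.3933.
Total gain g = 0.0646.

0.06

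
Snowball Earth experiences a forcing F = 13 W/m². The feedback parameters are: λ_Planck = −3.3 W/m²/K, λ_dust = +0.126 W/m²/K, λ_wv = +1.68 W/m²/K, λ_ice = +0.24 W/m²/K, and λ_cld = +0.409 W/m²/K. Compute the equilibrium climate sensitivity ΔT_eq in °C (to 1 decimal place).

Net feedback parameter λ = (−3.3) + (+0.126) + (+1.68) + (+0.24) + (+0.409) = -0.845 W/m²/K.
ΔT = −F/λ = −13/(-0.845) = 15.4 °C.

15.4 °C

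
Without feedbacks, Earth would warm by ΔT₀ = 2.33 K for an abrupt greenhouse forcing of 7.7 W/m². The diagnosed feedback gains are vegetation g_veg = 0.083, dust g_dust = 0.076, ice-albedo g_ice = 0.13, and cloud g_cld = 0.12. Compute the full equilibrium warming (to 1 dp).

Total gain g = 0.083 + 0.076 + 0.13 + 0.12 = 0.409.
Amplification A = 1/(1 − 0.409) = 1.692.
ΔT = 2.33 × 1.692 = 3.9 K.

3.9 K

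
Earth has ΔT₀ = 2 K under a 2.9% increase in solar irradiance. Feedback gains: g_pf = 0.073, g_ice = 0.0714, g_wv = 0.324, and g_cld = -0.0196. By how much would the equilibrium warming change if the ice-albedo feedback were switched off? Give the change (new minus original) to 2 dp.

-0.42 K

Original: g = 0.4488, ΔT = 2/(1−0.4488) = 3.6284 K.
Without ice-albedo: g' = 0.3774, ΔT' = 2/(1−0.3774) = 3.2123 K.
Change = 3.2123 − 3.6284 = -0.42 K.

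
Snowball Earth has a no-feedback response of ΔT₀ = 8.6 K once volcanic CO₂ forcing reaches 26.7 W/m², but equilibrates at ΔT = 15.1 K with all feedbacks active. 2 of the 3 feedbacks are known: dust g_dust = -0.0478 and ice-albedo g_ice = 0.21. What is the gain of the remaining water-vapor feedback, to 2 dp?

Amplification A = ΔT/ΔT₀ = 15.1/8.6 = 1.756.
Total gain g = 1 − 1/A = 1 − 1/1.756 = 0.4305.
Known gains sum to -0.0478 + 0.21 = 0.1622.
g_wv = 0.4305 − 0.1622 = 0.27.

0.27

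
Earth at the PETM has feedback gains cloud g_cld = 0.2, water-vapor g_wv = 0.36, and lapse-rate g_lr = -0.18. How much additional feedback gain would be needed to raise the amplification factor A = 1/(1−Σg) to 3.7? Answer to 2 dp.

Current total gain = 0.38.
Target gain for A = 3.7: g* = 1 − 1/3.7 = 0.7297.
Additional gain needed = 0.7297 − 0.38 = 0.35.

0.35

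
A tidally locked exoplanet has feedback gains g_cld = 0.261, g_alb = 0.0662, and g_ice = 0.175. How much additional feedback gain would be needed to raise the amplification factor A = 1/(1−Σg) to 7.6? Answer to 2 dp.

0.37

Current total gain = 0.5022.
Target gain for A = 7.6: g* = 1 − 1/7.6 = 0.8684.
Additional gain needed = 0.8684 − 0.5022 = 0.37.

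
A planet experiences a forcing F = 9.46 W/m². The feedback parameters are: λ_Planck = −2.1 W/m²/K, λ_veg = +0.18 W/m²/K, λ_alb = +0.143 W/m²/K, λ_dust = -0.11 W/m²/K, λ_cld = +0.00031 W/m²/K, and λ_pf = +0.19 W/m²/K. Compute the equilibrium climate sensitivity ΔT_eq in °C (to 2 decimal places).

5.58 °C

Net feedback parameter λ = (−2.1) + (+0.18) + (+0.143) + (-0.11) + (+0.00031) + (+0.19) = -1.69669 W/m²/K.
ΔT = −F/λ = −9.46/(-1.69669) = 5.58 °C.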